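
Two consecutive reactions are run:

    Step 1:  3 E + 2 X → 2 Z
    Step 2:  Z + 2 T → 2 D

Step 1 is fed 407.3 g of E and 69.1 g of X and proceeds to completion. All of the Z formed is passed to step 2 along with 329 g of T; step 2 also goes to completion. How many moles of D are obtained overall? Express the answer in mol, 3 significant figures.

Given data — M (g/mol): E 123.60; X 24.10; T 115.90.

Step 1:
n(E) = 407.3 / 123.60 = 3.295 mol
n(X) = 69.10 / 24.10 = 2.867 mol
n/ν for E = 3.295/3 = 1.098
n/ν for X = 2.867/2 = 1.434
Smallest n/ν is E → limiting reagent.
n(Z) produced = (2/3) × 3.295 = 2.197 mol
Step 2:
n(Z) available = 2.197 mol
n(T) = 329.0 / 115.90 = 2.839 mol
n/ν for Z = 2.197/1 = 2.197
n/ν for T = 2.839/2 = 1.420
Smallest n/ν is T → limiting reagent.
n(D) = (2/2) × 2.839 = 2.839 mol

2.84 mol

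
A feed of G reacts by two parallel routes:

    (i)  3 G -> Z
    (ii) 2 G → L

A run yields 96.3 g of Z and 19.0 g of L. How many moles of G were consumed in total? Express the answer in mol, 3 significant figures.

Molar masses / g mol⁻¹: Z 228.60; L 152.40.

1.51 mol

n(Z) = 96.3 / 228.60 = 0.4213 mol
n(L) = 19.0 / 152.40 = 0.1247 mol
n(G) via (i) = (3/1)×0.4213 = 1.264 mol
n(G) via (ii) = (2/1)×0.1247 = 0.2494 mol
total n(G) = 1.264 + 0.2494 = 1.513 mol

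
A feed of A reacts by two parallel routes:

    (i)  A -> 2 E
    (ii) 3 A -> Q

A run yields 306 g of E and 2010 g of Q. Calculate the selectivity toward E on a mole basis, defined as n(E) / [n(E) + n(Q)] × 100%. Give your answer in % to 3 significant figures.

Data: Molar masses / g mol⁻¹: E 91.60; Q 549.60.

47.7 %

n(E) = 306 / 91.60 = 3.341 mol
n(Q) = 2010 / 549.60 = 3.657 mol
selectivity = 3.341/(3.341+3.657) × 100 = 47.74 %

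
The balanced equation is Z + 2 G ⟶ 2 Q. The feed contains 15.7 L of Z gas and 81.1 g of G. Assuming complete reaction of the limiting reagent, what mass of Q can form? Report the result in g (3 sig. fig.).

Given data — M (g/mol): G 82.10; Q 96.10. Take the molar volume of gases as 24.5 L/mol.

94.9 g

n(Z) = 15.70 / 24.5 = 0.6408 mol
n(G) = 81.10 / 82.10 = 0.9878 mol
n/ν for Z = 0.6408/1 = 0.6408
n/ν for G = 0.9878/2 = 0.4939
Smallest n/ν is G → limiting reagent.
n(Q) = (2/2) × 0.9878 = 0.9878 mol
mass = 0.9878 × 96.10 = 94.93 g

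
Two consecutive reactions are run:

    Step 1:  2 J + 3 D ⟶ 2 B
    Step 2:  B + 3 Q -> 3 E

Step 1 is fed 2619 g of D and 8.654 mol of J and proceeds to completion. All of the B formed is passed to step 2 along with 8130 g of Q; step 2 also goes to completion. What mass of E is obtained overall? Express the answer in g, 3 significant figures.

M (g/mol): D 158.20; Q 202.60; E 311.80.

8090 g

Step 1:
n(D) = 2619 / 158.20 = 16.55 mol
n(J) = 8.654 mol
n/ν for D = 16.55/3 = 5.517
n/ν for J = 8.654/2 = 4.327
Smallest n/ν is J → limiting reagent.
n(B) produced = (2/2) × 8.654 = 8.654 mol
Step 2:
n(B) available = 8.654 mol
n(Q) = 8130 / 202.60 = 40.13 mol
n/ν for B = 8.654/1 = 8.654
n/ν for Q = 40.13/3 = 13.38
Smallest n/ν is B → limiting reagent.
n(E) = (3/1) × 8.654 = 25.96 mol
mass = 25.96 × 311.80 = 8094 g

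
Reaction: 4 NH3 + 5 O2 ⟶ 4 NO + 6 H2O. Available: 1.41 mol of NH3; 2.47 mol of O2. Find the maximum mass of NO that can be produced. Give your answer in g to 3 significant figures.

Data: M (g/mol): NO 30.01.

n(NH3) = 1.410 mol
n(O2) = 2.470 mol
n/ν for NH3 = 1.410/4 = 0.3525
n/ν for O2 = 2.470/5 = 0.4940
Smallest n/ν is NH3 → limiting reagent.
n(NO) = (4/4) × 1.410 = 1.410 mol
mass = 1.410 × 30.01 = 42.31 g

42.3 g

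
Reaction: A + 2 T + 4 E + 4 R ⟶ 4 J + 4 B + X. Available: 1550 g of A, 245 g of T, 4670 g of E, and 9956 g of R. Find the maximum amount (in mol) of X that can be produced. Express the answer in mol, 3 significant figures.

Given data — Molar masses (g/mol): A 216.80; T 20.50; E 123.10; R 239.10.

5.98 mol

n(A) = 1550 / 216.80 = 7.149 mol
n(T) = 245.0 / 20.50 = 11.95 mol
n(E) = 4670 / 123.10 = 37.94 mol
n(R) = 9956 / 239.10 = 41.64 mol
n/ν for A = 7.149/1 = 7.149
n/ν for T = 11.95/2 = 5.975
n/ν for E = 37.94/4 = 9.485
n/ν for R = 41.64/4 = 10.41
Smallest n/ν is T → limiting reagent.
n(X) = (1/2) × 11.95 = 5.975 mol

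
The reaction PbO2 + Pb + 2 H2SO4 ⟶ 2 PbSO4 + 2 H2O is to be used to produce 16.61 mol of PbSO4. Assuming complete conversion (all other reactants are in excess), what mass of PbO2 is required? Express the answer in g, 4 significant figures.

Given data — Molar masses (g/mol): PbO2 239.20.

1987 g

n(PbSO4) = 16.61 mol
n(PbO2) = (1/2) × 16.61 = 8.305 mol
mass = 8.305 × 239.20 = 1987 g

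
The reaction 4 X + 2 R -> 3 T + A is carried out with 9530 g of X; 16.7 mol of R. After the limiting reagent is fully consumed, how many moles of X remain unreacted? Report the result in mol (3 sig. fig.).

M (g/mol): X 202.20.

n(X) = 9530 / 202.20 = 47.13 mol
n(R) = 16.70 mol
n/ν for X = 47.13/4 = 11.78
n/ν for R = 16.70/2 = 8.350
Smallest n/ν is R → limiting reagent.
X consumed = (4/2) × 16.70 = 33.40 mol
X remaining = 47.13 − 33.40 = 13.73 mol

13.7 mol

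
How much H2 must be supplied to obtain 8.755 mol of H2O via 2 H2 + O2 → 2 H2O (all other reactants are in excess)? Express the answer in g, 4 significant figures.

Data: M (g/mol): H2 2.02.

17.69 g

n(H2O) = 8.755 mol
n(H2) = (2/2) × 8.755 = 8.755 mol
mass = 8.755 × 2.02 = 17.69 g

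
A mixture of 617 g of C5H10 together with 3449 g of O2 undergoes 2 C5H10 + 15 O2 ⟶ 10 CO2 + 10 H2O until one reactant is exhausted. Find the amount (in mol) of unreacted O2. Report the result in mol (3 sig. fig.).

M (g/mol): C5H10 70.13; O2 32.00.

41.8 mol

n(C5H10) = 617.0 / 70.13 = 8.798 mol
n(O2) = 3449 / 32.00 = 107.8 mol
n/ν for C5H10 = 8.798/2 = 4.399
n/ν for O2 = 107.8/15 = 7.187
Smallest n/ν is C5H10 → limiting reagent.
O2 consumed = (15/2) × 8.798 = 65.99 mol
O2 remaining = 107.8 − 65.99 = 41.81 mol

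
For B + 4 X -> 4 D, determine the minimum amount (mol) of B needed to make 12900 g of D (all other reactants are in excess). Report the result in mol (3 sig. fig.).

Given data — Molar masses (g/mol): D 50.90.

n(D) = 12900 / 50.90 = 253.4 mol
n(B) = (1/4) × 253.4 = 63.35 mol

63.4 mol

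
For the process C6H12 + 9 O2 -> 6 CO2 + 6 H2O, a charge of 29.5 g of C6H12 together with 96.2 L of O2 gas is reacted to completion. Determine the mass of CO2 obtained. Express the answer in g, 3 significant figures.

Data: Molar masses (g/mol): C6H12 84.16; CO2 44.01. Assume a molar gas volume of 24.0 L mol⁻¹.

92.6 g

n(C6H12) = 29.50 / 84.16 = 0.3505 mol
n(O2) = 96.20 / 24.0 = 4.008 mol
n/ν for C6H12 = 0.3505/1 = 0.3505
n/ν for O2 = 4.008/9 = 0.4453
Smallest n/ν is C6H12 → limiting reagent.
n(CO2) = (6/1) × 0.3505 = 2.103 mol
mass = 2.103 × 44.01 = 92.55 g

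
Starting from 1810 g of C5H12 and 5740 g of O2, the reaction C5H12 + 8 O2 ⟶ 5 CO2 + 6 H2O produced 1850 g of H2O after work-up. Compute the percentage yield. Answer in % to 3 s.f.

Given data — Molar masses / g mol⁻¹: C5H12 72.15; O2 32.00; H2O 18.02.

76.3 %

n(C5H12) = 1810 / 72.15 = 25.09 mol
n(O2) = 5740 / 32.00 = 179.4 mol
n/ν for C5H12 = 25.09/1 = 25.09
n/ν for O2 = 179.4/8 = 22.43
Smallest n/ν is O2 → limiting reagent.
theoretical n(H2O) = (6/8) × 179.4 = 134.6 mol → 2425 g
% yield = 1850 / 2425 × 100 = 76.29 %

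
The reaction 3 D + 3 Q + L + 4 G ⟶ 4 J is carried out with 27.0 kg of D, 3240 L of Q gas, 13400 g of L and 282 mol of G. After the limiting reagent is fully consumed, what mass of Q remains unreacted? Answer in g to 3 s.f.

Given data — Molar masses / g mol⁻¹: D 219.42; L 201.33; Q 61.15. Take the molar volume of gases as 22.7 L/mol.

n(D) = 27.00×1000 / 219.42 = 123.1 mol
n(Q) = 3240 / 22.7 = 142.7 mol
n(L) = 13400 / 201.33 = 66.56 mol
n(G) = 282.0 mol
n/ν → D: 41.03, Q: 47.57, L: 66.56, G: 70.50; D is limiting.
Q consumed = (3/3) × 123.1 = 123.1 mol
Q remaining = 142.7 − 123.1 = 19.60 mol
mass = 19.60 × 61.15 = 1199 g

1200 g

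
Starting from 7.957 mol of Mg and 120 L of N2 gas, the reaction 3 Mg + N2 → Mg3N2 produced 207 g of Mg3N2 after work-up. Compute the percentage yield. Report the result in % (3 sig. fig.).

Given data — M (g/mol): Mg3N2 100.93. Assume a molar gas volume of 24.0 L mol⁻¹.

77.3 %

n(Mg) = 7.957 mol
n(N2) = 120.0 / 24.0 = 5.000 mol
n/ν for Mg = 7.957/3 = 2.652
n/ν for N2 = 5.000/1 = 5.000
Smallest n/ν is Mg → limiting reagent.
theoretical n(Mg3N2) = (1/3) × 7.957 = 2.652 mol → 267.7 g
% yield = 207 / 267.7 × 100 = 77.33 %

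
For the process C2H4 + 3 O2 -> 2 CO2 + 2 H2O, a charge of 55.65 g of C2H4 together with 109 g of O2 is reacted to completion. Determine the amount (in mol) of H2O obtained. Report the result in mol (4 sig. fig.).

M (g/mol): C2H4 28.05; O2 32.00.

2.271 mol

n(C2H4) = 55.65 / 28.05 = 1.984 mol
n(O2) = 109.0 / 32.00 = 3.406 mol
n/ν for C2H4 = 1.984/1 = 1.984
n/ν for O2 = 3.406/3 = 1.135
Smallest n/ν is O2 → limiting reagent.
n(H2O) = (2/3) × 3.406 = 2.271 mol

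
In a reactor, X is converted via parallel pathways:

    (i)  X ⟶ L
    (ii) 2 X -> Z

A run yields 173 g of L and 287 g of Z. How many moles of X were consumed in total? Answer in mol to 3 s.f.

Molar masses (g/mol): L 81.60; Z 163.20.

5.64 mol

n(L) = 173 / 81.60 = 2.120 mol
n(Z) = 287 / 163.20 = 1.759 mol
n(X) via (i) = (1/1)×2.120 = 2.120 mol
n(X) via (ii) = (2/1)×1.759 = 3.518 mol
total n(X) = 2.120 + 3.518 = 5.638 mol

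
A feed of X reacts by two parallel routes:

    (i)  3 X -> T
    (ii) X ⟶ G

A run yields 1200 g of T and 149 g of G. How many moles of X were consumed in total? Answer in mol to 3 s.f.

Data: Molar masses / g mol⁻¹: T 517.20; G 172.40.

7.82 mol

n(T) = 1200 / 517.20 = 2.320 mol
n(G) = 149 / 172.40 = 0.8643 mol
n(X) via (i) = (3/1)×2.320 = 6.960 mol
n(X) via (ii) = (1/1)×0.8643 = 0.8643 mol
total n(X) = 6.960 + 0.8643 = 7.824 mol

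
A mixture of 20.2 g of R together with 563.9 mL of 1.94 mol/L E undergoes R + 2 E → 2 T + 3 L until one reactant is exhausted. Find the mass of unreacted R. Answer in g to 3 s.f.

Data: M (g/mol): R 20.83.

8.81 g

n(R) = 20.20 / 20.83 = 0.9698 mol
n(E) = 1.94 × 563.9/1000 = 1.094 mol
n/ν → R: 0.9698, E: 0.5470; E is limiting.
R consumed = (1/2) × 1.094 = 0.5470 mol
R remaining = 0.9698 − 0.5470 = 0.4228 mol
mass = 0.4228 × 20.83 = 8.807 g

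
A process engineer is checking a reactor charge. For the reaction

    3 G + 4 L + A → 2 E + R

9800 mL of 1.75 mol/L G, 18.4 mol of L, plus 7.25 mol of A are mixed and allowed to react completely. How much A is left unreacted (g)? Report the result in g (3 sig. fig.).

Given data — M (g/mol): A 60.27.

n(G) = 1.75 × 9800/1000 = 17.15 mol
n(L) = 18.40 mol
n(A) = 7.250 mol
n/ν → G: 5.717, L: 4.600, A: 7.250; L is limiting.
A consumed = (1/4) × 18.40 = 4.600 mol
A remaining = 7.250 − 4.600 = 2.650 mol
mass = 2.650 × 60.27 = 159.7 g

160 g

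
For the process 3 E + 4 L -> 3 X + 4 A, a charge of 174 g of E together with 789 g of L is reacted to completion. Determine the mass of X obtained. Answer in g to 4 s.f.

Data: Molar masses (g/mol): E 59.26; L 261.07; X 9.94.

n(E) = 174.0 / 59.26 = 2.936 mol
n(L) = 789.0 / 261.07 = 3.022 mol
n/ν for E = 2.936/3 = 0.9787
n/ν for L = 3.022/4 = 0.7555
Smallest n/ν is L → limiting reagent.
n(X) = (3/4) × 3.022 = 2.267 mol
mass = 2.267 × 9.94 = 22.53 g

22.53 g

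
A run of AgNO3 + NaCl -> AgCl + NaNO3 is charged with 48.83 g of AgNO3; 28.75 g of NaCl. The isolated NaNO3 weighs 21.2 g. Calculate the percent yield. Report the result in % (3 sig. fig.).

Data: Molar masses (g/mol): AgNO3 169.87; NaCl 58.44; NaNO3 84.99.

86.8 %

n(AgNO3) = 48.83 / 169.87 = 0.2875 mol
n(NaCl) = 28.75 / 58.44 = 0.4920 mol
n/ν for AgNO3 = 0.2875/1 = 0.2875
n/ν for NaCl = 0.4920/1 = 0.4920
Smallest n/ν is AgNO3 → limiting reagent.
theoretical n(NaNO3) = (1/1) × 0.2875 = 0.2875 mol → 24.43 g
% yield = 21.2 / 24.43 × 100 = 86.78 %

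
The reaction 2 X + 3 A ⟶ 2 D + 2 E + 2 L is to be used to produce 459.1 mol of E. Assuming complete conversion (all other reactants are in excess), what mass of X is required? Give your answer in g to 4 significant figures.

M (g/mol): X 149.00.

68410 g

n(E) = 459.1 mol
n(X) = (2/2) × 459.1 = 459.1 mol
mass = 459.1 × 149.00 = 68410 g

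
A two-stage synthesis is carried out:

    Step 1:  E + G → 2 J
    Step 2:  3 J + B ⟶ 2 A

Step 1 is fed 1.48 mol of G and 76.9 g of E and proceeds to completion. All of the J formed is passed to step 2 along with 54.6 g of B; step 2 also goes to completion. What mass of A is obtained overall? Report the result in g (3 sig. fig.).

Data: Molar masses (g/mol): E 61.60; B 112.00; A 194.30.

Step 1:
n(G) = 1.480 mol
n(E) = 76.90 / 61.60 = 1.248 mol
n/ν → G: 1.480, E: 1.248; E is limiting.
n(J) produced = (2/1) × 1.248 = 2.496 mol
Step 2:
n(J) available = 2.496 mol
n(B) = 54.60 / 112.00 = 0.4875 mol
n/ν → J: 0.8320, B: 0.4875; B is limiting.
n(A) = (2/1) × 0.4875 = 0.9750 mol
mass = 0.9750 × 194.30 = 189.4 g

189 g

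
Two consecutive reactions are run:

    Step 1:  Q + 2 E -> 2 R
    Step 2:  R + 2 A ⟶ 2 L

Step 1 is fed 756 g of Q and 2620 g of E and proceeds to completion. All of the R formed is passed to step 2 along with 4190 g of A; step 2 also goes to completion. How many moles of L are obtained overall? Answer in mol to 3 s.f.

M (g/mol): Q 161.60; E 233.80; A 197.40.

Step 1:
n(Q) = 756.0 / 161.60 = 4.678 mol
n(E) = 2620 / 233.80 = 11.21 mol
n/ν for Q = 4.678/1 = 4.678
n/ν for E = 11.21/2 = 5.605
Smallest n/ν is Q → limiting reagent.
n(R) produced = (2/1) × 4.678 = 9.356 mol
Step 2:
n(R) available = 9.356 mol
n(A) = 4190 / 197.40 = 21.23 mol
n/ν for R = 9.356/1 = 9.356
n/ν for A = 21.23/2 = 10.62
Smallest n/ν is R → limiting reagent.
n(L) = (2/1) × 9.356 = 18.71 mol

18.7 mol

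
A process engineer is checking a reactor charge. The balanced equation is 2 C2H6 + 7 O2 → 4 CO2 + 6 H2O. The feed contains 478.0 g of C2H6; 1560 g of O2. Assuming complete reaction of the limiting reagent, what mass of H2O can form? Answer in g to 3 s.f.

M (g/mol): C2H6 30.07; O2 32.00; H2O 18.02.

n(C2H6) = 478.0 / 30.07 = 15.90 mol
n(O2) = 1560 / 32.00 = 48.75 mol
n/ν for C2H6 = 15.90/2 = 7.950
n/ν for O2 = 48.75/7 = 6.964
Smallest n/ν is O2 → limiting reagent.
n(H2O) = (6/7) × 48.75 = 41.79 mol
mass = 41.79 × 18.02 = 753.1 g

753 g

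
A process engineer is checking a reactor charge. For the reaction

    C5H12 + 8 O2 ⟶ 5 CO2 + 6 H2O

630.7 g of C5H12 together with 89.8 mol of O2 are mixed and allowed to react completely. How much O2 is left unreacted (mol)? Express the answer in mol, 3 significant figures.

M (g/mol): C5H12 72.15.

19.9 mol

n(C5H12) = 630.7 / 72.15 = 8.742 mol
n(O2) = 89.80 mol
n/ν for C5H12 = 8.742/1 = 8.742
n/ν for O2 = 89.80/8 = 11.23
Smallest n/ν is C5H12 → limiting reagent.
O2 consumed = (8/1) × 8.742 = 69.94 mol
O2 remaining = 89.80 − 69.94 = 19.86 mol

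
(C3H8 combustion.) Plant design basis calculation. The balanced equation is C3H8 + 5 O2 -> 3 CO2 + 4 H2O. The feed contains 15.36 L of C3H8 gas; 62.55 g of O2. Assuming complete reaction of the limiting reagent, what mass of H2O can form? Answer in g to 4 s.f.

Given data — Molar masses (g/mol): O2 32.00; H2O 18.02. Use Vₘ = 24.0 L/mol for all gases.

n(C3H8) = 15.36 / 24.0 = 0.6400 mol
n(O2) = 62.55 / 32.00 = 1.955 mol
n/ν for C3H8 = 0.6400/1 = 0.6400
n/ν for O2 = 1.955/5 = 0.3910
Smallest n/ν is O2 → limiting reagent.
n(H2O) = (4/5) × 1.955 = 1.564 mol
mass = 1.564 × 18.02 = 28.18 g

28.18 g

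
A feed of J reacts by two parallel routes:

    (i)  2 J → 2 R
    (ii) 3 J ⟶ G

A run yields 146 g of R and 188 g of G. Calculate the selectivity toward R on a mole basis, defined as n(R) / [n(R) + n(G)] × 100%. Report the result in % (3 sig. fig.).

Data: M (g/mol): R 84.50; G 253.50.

70.0 %

n(R) = 146 / 84.50 = 1.728 mol
n(G) = 188 / 253.50 = 0.7416 mol
selectivity = 1.728/(1.728+0.7416) × 100 = 69.97 %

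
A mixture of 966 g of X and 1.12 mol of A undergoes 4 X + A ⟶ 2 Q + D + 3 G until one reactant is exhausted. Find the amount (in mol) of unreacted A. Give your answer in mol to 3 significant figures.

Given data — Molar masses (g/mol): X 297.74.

0.309 mol

n(X) = 966.0 / 297.74 = 3.244 mol
n(A) = 1.120 mol
n/ν for X = 3.244/4 = 0.8110
n/ν for A = 1.120/1 = 1.120
Smallest n/ν is X → limiting reagent.
A consumed = (1/4) × 3.244 = 0.8110 mol
A remaining = 1.120 − 0.8110 = 0.3090 mol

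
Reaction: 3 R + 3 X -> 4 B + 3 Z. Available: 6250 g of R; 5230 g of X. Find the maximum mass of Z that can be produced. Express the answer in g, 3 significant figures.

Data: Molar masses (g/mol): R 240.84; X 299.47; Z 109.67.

n(R) = 6250 / 240.84 = 25.95 mol
n(X) = 5230 / 299.47 = 17.46 mol
n/ν for R = 25.95/3 = 8.650
n/ν for X = 17.46/3 = 5.820
Smallest n/ν is X → limiting reagent.
n(Z) = (3/3) × 17.46 = 17.46 mol
mass = 17.46 × 109.67 = 1915 g

1920 g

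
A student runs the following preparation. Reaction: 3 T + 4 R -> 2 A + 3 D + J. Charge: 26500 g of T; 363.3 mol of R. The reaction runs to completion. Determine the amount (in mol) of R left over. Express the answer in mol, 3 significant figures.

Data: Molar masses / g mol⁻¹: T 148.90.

126 mol

n(T) = 26500 / 148.90 = 178.0 mol
n(R) = 363.3 mol
n/ν for T = 178.0/3 = 59.33
n/ν for R = 363.3/4 = 90.83
Smallest n/ν is T → limiting reagent.
R consumed = (4/3) × 178.0 = 237.3 mol
R remaining = 363.3 − 237.3 = 126.0 mol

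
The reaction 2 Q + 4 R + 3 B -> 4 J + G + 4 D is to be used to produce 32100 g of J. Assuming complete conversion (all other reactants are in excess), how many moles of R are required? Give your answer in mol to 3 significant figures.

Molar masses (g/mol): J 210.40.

153 mol

n(J) = 32100 / 210.40 = 152.6 mol
n(R) = (4/4) × 152.6 = 152.6 mol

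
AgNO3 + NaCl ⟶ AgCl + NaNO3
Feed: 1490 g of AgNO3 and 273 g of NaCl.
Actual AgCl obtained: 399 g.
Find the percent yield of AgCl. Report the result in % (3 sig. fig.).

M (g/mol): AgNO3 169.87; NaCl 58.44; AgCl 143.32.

n(AgNO3) = 1490 / 169.87 = 8.771 mol
n(NaCl) = 273.0 / 58.44 = 4.671 mol
n/ν for AgNO3 = 8.771/1 = 8.771
n/ν for NaCl = 4.671/1 = 4.671
Smallest n/ν is NaCl → limiting reagent.
theoretical n(AgCl) = (1/1) × 4.671 = 4.671 mol → 669.4 g
% yield = 399 / 669.4 × 100 = 59.61 %

59.6 %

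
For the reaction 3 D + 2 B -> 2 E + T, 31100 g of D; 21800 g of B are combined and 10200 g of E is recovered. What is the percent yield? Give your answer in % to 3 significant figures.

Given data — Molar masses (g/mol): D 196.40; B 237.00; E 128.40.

n(D) = 31100 / 196.40 = 158.4 mol
n(B) = 21800 / 237.00 = 91.98 mol
n/ν → D: 52.80, B: 45.99; B is limiting.
theoretical n(E) = (2/2) × 91.98 = 91.98 mol → 11810 g
% yield = 10200 / 11810 × 100 = 86.37 %

86.4 %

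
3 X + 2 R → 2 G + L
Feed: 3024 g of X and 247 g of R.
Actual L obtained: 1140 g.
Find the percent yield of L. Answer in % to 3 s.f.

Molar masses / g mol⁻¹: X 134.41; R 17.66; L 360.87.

45.2 %

n(X) = 3024 / 134.41 = 22.50 mol
n(R) = 247.0 / 17.66 = 13.99 mol
n/ν for X = 22.50/3 = 7.500
n/ν for R = 13.99/2 = 6.995
Smallest n/ν is R → limiting reagent.
theoretical n(L) = (1/2) × 13.99 = 6.995 mol → 2524 g
% yield = 1140 / 2524 × 100 = 45.17 %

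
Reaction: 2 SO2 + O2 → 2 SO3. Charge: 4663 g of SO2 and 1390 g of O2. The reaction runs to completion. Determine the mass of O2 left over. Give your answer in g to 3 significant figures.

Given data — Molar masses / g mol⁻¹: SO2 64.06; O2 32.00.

225 g

n(SO2) = 4663 / 64.06 = 72.79 mol
n(O2) = 1390 / 32.00 = 43.44 mol
n/ν for SO2 = 72.79/2 = 36.40
n/ν for O2 = 43.44/1 = 43.44
Smallest n/ν is SO2 → limiting reagent.
O2 consumed = (1/2) × 72.79 = 36.40 mol
O2 remaining = 43.44 − 36.40 = 7.040 mol
mass = 7.040 × 32.00 = 225.3 g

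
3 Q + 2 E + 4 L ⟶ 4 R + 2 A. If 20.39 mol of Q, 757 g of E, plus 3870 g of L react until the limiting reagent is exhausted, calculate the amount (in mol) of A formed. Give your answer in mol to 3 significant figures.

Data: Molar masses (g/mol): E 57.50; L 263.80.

7.34 mol

n(Q) = 20.39 mol
n(E) = 757.0 / 57.50 = 13.17 mol
n(L) = 3870 / 263.80 = 14.67 mol
n/ν → Q: 6.797, E: 6.585, L: 3.668; L is limiting.
n(A) = (2/4) × 14.67 = 7.335 mol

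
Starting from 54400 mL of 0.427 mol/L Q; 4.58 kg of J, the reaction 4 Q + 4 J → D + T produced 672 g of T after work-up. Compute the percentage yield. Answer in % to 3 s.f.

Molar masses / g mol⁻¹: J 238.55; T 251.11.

55.8 %

n(Q) = 0.427 × 54400/1000 = 23.23 mol
n(J) = 4.580×1000 / 238.55 = 19.20 mol
n/ν for Q = 23.23/4 = 5.808
n/ν for J = 19.20/4 = 4.800
Smallest n/ν is J → limiting reagent.
theoretical n(T) = (1/4) × 19.20 = 4.800 mol → 1205 g
% yield = 672 / 1205 × 100 = 55.77 %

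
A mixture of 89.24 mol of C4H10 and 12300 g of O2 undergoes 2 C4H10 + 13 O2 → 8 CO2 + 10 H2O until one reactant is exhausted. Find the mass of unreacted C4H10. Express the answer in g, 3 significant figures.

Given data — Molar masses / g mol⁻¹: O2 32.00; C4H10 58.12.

1750 g

n(C4H10) = 89.24 mol
n(O2) = 12300 / 32.00 = 384.4 mol
n/ν → C4H10: 44.62, O2: 29.57; O2 is limiting.
C4H10 consumed = (2/13) × 384.4 = 59.14 mol
C4H10 remaining = 89.24 − 59.14 = 30.10 mol
mass = 30.10 × 58.12 = 1749 g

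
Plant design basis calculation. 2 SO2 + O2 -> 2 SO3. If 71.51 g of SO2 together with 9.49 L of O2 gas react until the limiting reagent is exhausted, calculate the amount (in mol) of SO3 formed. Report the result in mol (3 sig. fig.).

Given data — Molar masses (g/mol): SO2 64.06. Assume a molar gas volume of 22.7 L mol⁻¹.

0.836 mol

n(SO2) = 71.51 / 64.06 = 1.116 mol
n(O2) = 9.490 / 22.7 = 0.4181 mol
n/ν → SO2: 0.5580, O2: 0.4181; O2 is limiting.
n(SO3) = (2/1) × 0.4181 = 0.8362 mol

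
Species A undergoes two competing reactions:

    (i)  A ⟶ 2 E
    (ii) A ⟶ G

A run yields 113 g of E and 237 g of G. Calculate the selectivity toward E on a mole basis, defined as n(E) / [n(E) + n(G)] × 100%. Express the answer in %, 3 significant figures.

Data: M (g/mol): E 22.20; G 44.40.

n(E) = 113 / 22.20 = 5.090 mol
n(G) = 237 / 44.40 = 5.338 mol
selectivity = 5.090/(5.090+5.338) × 100 = 48.81 %

48.8 %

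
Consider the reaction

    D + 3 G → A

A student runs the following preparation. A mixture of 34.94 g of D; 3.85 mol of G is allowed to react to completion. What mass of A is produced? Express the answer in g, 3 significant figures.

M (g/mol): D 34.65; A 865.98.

n(D) = 34.94 / 34.65 = 1.008 mol
n(G) = 3.850 mol
n/ν → D: 1.008, G: 1.283; D is limiting.
n(A) = (1/1) × 1.008 = 1.008 mol
mass = 1.008 × 865.98 = 872.9 g

873 g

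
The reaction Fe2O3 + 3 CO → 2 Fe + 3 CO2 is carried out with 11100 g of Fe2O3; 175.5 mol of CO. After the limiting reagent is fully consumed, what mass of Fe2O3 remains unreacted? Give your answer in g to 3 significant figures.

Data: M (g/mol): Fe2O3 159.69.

1760 g

n(Fe2O3) = 11100 / 159.69 = 69.51 mol
n(CO) = 175.5 mol
n/ν for Fe2O3 = 69.51/1 = 69.51
n/ν for CO = 175.5/3 = 58.50
Smallest n/ν is CO → limiting reagent.
Fe2O3 consumed = (1/3) × 175.5 = 58.50 mol
Fe2O3 remaining = 69.51 − 58.50 = 11.01 mol
mass = 11.01 × 159.69 = 1758 g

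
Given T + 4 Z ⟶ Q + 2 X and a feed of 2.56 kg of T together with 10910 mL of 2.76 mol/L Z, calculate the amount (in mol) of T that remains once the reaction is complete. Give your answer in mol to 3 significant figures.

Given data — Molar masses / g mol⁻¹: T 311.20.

n(T) = 2.560×1000 / 311.20 = 8.226 mol
n(Z) = 2.76 × 10910/1000 = 30.11 mol
n/ν for T = 8.226/1 = 8.226
n/ν for Z = 30.11/4 = 7.528
Smallest n/ν is Z → limiting reagent.
T consumed = (1/4) × 30.11 = 7.528 mol
T remaining = 8.226 − 7.528 = 0.6980 mol

0.698 mol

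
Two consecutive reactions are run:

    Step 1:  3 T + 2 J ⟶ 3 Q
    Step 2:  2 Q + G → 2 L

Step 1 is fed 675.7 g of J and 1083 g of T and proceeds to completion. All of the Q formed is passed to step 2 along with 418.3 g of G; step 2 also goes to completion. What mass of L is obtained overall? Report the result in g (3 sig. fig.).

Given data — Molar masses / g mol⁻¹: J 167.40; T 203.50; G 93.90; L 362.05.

1930 g

Step 1:
n(J) = 675.7 / 167.40 = 4.036 mol
n(T) = 1083 / 203.50 = 5.322 mol
n/ν for J = 4.036/2 = 2.018
n/ν for T = 5.322/3 = 1.774
Smallest n/ν is T → limiting reagent.
n(Q) produced = (3/3) × 5.322 = 5.322 mol
Step 2:
n(Q) available = 5.322 mol
n(G) = 418.3 / 93.90 = 4.455 mol
n/ν for Q = 5.322/2 = 2.661
n/ν for G = 4.455/1 = 4.455
Smallest n/ν is Q → limiting reagent.
n(L) = (2/2) × 5.322 = 5.322 mol
mass = 5.322 × 362.05 = 1927 g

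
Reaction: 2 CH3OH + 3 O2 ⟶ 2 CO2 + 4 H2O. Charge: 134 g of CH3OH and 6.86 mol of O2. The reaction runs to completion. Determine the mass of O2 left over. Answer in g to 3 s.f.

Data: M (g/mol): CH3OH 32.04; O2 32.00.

n(CH3OH) = 134.0 / 32.04 = 4.182 mol
n(O2) = 6.860 mol
n/ν → CH3OH: 2.091, O2: 2.287; CH3OH is limiting.
O2 consumed = (3/2) × 4.182 = 6.273 mol
O2 remaining = 6.860 − 6.273 = 0.5870 mol
mass = 0.5870 × 32.00 = 18.78 g

18.8 g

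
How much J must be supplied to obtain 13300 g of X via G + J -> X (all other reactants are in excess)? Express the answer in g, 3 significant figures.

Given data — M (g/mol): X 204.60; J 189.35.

n(X) = 13300 / 204.60 = 65.00 mol
n(J) = (1/1) × 65.00 = 65.00 mol
mass = 65.00 × 189.35 = 12310 g

12300 g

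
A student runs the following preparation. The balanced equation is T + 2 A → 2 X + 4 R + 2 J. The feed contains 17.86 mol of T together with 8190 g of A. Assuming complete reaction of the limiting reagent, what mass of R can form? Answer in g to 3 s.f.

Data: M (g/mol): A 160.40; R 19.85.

n(T) = 17.86 mol
n(A) = 8190 / 160.40 = 51.06 mol
n/ν for T = 17.86/1 = 17.86
n/ν for A = 51.06/2 = 25.53
Smallest n/ν is T → limiting reagent.
n(R) = (4/1) × 17.86 = 71.44 mol
mass = 71.44 × 19.85 = 1418 g

1420 g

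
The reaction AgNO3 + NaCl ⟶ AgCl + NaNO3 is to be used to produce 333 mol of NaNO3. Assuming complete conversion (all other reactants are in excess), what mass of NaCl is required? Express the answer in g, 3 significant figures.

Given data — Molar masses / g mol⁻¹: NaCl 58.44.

n(NaNO3) = 333.0 mol
n(NaCl) = (1/1) × 333.0 = 333.0 mol
mass = 333.0 × 58.44 = 19460 g

19500 g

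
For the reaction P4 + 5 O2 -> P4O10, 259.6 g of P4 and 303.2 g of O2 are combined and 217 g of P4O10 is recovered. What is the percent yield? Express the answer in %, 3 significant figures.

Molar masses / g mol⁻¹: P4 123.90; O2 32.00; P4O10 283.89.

40.3 %

n(P4) = 259.6 / 123.90 = 2.095 mol
n(O2) = 303.2 / 32.00 = 9.475 mol
n/ν for P4 = 2.095/1 = 2.095
n/ν for O2 = 9.475/5 = 1.895
Smallest n/ν is O2 → limiting reagent.
theoretical n(P4O10) = (1/5) × 9.475 = 1.895 mol → 538.0 g
% yield = 217 / 538.0 × 100 = 40.33 %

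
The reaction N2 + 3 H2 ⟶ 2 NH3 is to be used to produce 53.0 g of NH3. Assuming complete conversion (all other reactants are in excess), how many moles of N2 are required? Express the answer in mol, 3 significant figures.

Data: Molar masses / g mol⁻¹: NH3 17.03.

n(NH3) = 53.0 / 17.03 = 3.112 mol
n(N2) = (1/2) × 3.112 = 1.556 mol

1.56 mol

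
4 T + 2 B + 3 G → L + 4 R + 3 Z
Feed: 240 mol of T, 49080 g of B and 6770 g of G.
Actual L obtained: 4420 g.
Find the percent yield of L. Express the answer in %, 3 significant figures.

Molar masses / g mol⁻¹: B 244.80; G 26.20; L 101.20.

72.8 %

n(T) = 240.0 mol
n(B) = 49080 / 244.80 = 200.5 mol
n(G) = 6770 / 26.20 = 258.4 mol
n/ν for T = 240.0/4 = 60.00
n/ν for B = 200.5/2 = 100.3
n/ν for G = 258.4/3 = 86.13
Smallest n/ν is T → limiting reagent.
theoretical n(L) = (1/4) × 240.0 = 60.00 mol → 6072 g
% yield = 4420 / 6072 × 100 = 72.79 %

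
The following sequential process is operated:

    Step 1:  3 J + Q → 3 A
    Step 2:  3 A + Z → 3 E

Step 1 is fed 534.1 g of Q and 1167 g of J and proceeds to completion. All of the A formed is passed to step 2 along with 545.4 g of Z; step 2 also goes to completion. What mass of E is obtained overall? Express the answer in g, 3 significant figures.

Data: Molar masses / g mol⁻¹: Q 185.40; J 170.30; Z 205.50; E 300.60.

2060 g

Step 1:
n(Q) = 534.1 / 185.40 = 2.881 mol
n(J) = 1167 / 170.30 = 6.853 mol
n/ν for Q = 2.881/1 = 2.881
n/ν for J = 6.853/3 = 2.284
Smallest n/ν is J → limiting reagent.
n(A) produced = (3/3) × 6.853 = 6.853 mol
Step 2:
n(A) available = 6.853 mol
n(Z) = 545.4 / 205.50 = 2.654 mol
n/ν for A = 6.853/3 = 2.284
n/ν for Z = 2.654/1 = 2.654
Smallest n/ν is A → limiting reagent.
n(E) = (3/3) × 6.853 = 6.853 mol
mass = 6.853 × 300.60 = 2060 g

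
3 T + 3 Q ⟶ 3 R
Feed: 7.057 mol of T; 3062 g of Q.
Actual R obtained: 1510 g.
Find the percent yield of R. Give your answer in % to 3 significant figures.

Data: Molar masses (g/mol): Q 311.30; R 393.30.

54.4 %

n(T) = 7.057 mol
n(Q) = 3062 / 311.30 = 9.836 mol
n/ν → T: 2.352, Q: 3.279; T is limiting.
theoretical n(R) = (3/3) × 7.057 = 7.057 mol → 2776 g
% yield = 1510 / 2776 × 100 = 54.39 %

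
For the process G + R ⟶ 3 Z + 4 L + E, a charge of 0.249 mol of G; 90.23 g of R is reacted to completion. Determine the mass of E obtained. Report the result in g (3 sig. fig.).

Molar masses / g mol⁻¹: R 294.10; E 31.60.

n(G) = 0.2490 mol
n(R) = 90.23 / 294.10 = 0.3068 mol
n/ν for G = 0.2490/1 = 0.2490
n/ν for R = 0.3068/1 = 0.3068
Smallest n/ν is G → limiting reagent.
n(E) = (1/1) × 0.2490 = 0.2490 mol
mass = 0.2490 × 31.60 = 7.868 g

7.87 g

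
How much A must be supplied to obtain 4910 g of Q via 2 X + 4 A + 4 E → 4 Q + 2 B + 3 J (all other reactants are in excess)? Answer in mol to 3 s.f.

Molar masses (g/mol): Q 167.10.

n(Q) = 4910 / 167.10 = 29.38 mol
n(A) = (4/4) × 29.38 = 29.38 mol

29.4 mol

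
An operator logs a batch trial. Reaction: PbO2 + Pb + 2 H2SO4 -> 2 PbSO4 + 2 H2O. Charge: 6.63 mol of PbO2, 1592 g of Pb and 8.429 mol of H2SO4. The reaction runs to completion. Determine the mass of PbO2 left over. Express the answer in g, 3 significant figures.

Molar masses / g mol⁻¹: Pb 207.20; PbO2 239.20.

578 g

n(PbO2) = 6.630 mol
n(Pb) = 1592 / 207.20 = 7.683 mol
n(H2SO4) = 8.429 mol
n/ν for PbO2 = 6.630/1 = 6.630
n/ν for Pb = 7.683/1 = 7.683
n/ν for H2SO4 = 8.429/2 = 4.215
Smallest n/ν is H2SO4 → limiting reagent.
PbO2 consumed = (1/2) × 8.429 = 4.215 mol
PbO2 remaining = 6.630 − 4.215 = 2.415 mol
mass = 2.415 × 239.20 = 577.7 g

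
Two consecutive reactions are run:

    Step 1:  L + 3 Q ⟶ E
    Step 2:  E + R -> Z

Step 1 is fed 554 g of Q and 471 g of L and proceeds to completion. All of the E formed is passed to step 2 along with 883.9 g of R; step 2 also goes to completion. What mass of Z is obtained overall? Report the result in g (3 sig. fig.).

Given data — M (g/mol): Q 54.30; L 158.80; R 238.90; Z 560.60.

Step 1:
n(Q) = 554.0 / 54.30 = 10.20 mol
n(L) = 471.0 / 158.80 = 2.966 mol
n/ν for Q = 10.20/3 = 3.400
n/ν for L = 2.966/1 = 2.966
Smallest n/ν is L → limiting reagent.
n(E) produced = (1/1) × 2.966 = 2.966 mol
Step 2:
n(E) available = 2.966 mol
n(R) = 883.9 / 238.90 = 3.700 mol
n/ν for E = 2.966/1 = 2.966
n/ν for R = 3.700/1 = 3.700
Smallest n/ν is E → limiting reagent.
n(Z) = (1/1) × 2.966 = 2.966 mol
mass = 2.966 × 560.60 = 1663 g

1660 g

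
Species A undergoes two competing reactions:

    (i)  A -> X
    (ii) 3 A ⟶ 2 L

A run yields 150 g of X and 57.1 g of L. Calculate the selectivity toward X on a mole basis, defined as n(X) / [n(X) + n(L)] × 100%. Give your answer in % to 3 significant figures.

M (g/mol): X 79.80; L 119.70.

n(X) = 150 / 79.80 = 1.880 mol
n(L) = 57.1 / 119.70 = 0.4770 mol
selectivity = 1.880/(1.880+0.4770) × 100 = 79.76 %

79.8 %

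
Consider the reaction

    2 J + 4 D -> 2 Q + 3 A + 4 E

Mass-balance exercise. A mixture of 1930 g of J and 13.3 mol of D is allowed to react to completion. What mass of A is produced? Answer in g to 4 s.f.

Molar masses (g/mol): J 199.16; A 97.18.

969.4 g

n(J) = 1930 / 199.16 = 9.691 mol
n(D) = 13.30 mol
n/ν for J = 9.691/2 = 4.846
n/ν for D = 13.30/4 = 3.325
Smallest n/ν is D → limiting reagent.
n(A) = (3/4) × 13.30 = 9.975 mol
mass = 9.975 × 97.18 = 969.4 g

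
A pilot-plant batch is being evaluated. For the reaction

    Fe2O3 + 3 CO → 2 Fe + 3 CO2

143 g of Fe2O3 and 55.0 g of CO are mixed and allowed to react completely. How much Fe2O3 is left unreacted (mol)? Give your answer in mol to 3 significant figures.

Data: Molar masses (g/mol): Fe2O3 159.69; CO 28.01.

n(Fe2O3) = 143.0 / 159.69 = 0.8955 mol
n(CO) = 55.00 / 28.01 = 1.964 mol
n/ν for Fe2O3 = 0.8955/1 = 0.8955
n/ν for CO = 1.964/3 = 0.6547
Smallest n/ν is CO → limiting reagent.
Fe2O3 consumed = (1/3) × 1.964 = 0.6547 mol
Fe2O3 remaining = 0.8955 − 0.6547 = 0.2408 mol

0.241 mol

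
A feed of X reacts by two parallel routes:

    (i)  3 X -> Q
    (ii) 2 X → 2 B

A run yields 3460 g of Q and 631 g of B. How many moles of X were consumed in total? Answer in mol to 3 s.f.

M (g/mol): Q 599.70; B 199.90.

20.5 mol

n(Q) = 3460 / 599.70 = 5.770 mol
n(B) = 631 / 199.90 = 3.157 mol
n(X) via (i) = (3/1)×5.770 = 17.31 mol
n(X) via (ii) = (2/2)×3.157 = 3.157 mol
total n(X) = 17.31 + 3.157 = 20.47 mol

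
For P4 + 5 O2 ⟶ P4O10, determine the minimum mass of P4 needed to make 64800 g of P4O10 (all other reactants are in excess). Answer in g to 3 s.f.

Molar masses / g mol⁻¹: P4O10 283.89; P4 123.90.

28300 g

n(P4O10) = 64800 / 283.89 = 228.3 mol
n(P4) = (1/1) × 228.3 = 228.3 mol
mass = 228.3 × 123.90 = 28290 g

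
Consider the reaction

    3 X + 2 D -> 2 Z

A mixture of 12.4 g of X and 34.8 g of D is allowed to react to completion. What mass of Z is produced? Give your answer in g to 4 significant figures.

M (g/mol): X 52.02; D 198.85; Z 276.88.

n(X) = 12.40 / 52.02 = 0.2384 mol
n(D) = 34.80 / 198.85 = 0.1750 mol
n/ν for X = 0.2384/3 = 0.07947
n/ν for D = 0.1750/2 = 0.08750
Smallest n/ν is X → limiting reagent.
n(Z) = (2/3) × 0.2384 = 0.1589 mol
mass = 0.1589 × 276.88 = 44.00 g

44.00 g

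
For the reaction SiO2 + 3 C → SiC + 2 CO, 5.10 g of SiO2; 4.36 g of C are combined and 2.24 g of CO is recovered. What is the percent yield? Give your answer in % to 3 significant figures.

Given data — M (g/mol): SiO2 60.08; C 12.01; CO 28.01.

n(SiO2) = 5.100 / 60.08 = 0.08489 mol
n(C) = 4.360 / 12.01 = 0.3630 mol
n/ν for SiO2 = 0.08489/1 = 0.08489
n/ν for C = 0.3630/3 = 0.1210
Smallest n/ν is SiO2 → limiting reagent.
theoretical n(CO) = (2/1) × 0.08489 = 0.1698 mol → 4.756 g
% yield = 2.24 / 4.756 × 100 = 47.10 %

47.1 %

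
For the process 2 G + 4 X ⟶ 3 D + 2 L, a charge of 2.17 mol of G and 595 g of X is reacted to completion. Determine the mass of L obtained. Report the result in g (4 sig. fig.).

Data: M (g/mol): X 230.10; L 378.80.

489.8 g

n(G) = 2.170 mol
n(X) = 595.0 / 230.10 = 2.586 mol
n/ν → G: 1.085, X: 0.6465; X is limiting.
n(L) = (2/4) × 2.586 = 1.293 mol
mass = 1.293 × 378.80 = 489.8 g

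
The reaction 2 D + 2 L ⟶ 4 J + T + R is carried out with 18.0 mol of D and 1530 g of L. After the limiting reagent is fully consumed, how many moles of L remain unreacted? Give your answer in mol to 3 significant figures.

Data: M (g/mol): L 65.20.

5.47 mol

n(D) = 18.00 mol
n(L) = 1530 / 65.20 = 23.47 mol
n/ν → D: 9.000, L: 11.74; D is limiting.
L consumed = (2/2) × 18.00 = 18.00 mol
L remaining = 23.47 − 18.00 = 5.470 mol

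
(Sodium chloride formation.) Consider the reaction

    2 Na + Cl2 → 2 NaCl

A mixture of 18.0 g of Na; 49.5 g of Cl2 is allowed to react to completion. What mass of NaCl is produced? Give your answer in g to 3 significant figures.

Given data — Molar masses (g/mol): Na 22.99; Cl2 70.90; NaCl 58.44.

n(Na) = 18.00 / 22.99 = 0.7829 mol
n(Cl2) = 49.50 / 70.90 = 0.6982 mol
n/ν for Na = 0.7829/2 = 0.3915
n/ν for Cl2 = 0.6982/1 = 0.6982
Smallest n/ν is Na → limiting reagent.
n(NaCl) = (2/2) × 0.7829 = 0.7829 mol
mass = 0.7829 × 58.44 = 45.75 g

45.8 g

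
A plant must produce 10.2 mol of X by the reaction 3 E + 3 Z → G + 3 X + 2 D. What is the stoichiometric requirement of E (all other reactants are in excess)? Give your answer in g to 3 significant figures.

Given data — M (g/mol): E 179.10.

1830 g

n(X) = 10.20 mol
n(E) = (3/3) × 10.20 = 10.20 mol
mass = 10.20 × 179.10 = 1827 g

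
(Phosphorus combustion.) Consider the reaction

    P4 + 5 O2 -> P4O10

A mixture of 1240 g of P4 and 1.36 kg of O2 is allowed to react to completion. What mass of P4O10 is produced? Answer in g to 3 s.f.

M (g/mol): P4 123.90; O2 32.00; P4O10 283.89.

2410 g

n(P4) = 1240 / 123.90 = 10.01 mol
n(O2) = 1.360×1000 / 32.00 = 42.50 mol
n/ν → P4: 10.01, O2: 8.500; O2 is limiting.
n(P4O10) = (1/5) × 42.50 = 8.500 mol
mass = 8.500 × 283.89 = 2413 g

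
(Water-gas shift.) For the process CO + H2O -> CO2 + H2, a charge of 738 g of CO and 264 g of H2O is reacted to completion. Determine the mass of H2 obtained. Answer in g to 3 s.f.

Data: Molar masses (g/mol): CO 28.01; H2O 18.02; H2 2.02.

29.6 g

n(CO) = 738.0 / 28.01 = 26.35 mol
n(H2O) = 264.0 / 18.02 = 14.65 mol
n/ν for CO = 26.35/1 = 26.35
n/ν for H2O = 14.65/1 = 14.65
Smallest n/ν is H2O → limiting reagent.
n(H2) = (1/1) × 14.65 = 14.65 mol
mass = 14.65 × 2.02 = 29.59 g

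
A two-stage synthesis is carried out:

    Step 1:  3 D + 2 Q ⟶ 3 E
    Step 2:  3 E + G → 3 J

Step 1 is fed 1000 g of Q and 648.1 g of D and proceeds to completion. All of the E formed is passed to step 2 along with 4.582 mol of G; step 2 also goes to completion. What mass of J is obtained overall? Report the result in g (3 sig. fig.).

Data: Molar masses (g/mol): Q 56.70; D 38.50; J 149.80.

2060 g

Step 1:
n(Q) = 1000 / 56.70 = 17.64 mol
n(D) = 648.1 / 38.50 = 16.83 mol
n/ν for Q = 17.64/2 = 8.820
n/ν for D = 16.83/3 = 5.610
Smallest n/ν is D → limiting reagent.
n(E) produced = (3/3) × 16.83 = 16.83 mol
Step 2:
n(E) available = 16.83 mol
n(G) = 4.582 mol
n/ν for E = 16.83/3 = 5.610
n/ν for G = 4.582/1 = 4.582
Smallest n/ν is G → limiting reagent.
n(J) = (3/1) × 4.582 = 13.75 mol
mass = 13.75 × 149.80 = 2060 g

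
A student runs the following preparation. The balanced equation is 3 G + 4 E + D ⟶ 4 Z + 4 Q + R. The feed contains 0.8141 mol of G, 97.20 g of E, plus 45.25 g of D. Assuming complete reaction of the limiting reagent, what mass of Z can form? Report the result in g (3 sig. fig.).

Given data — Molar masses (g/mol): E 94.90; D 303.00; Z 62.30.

n(G) = 0.8141 mol
n(E) = 97.20 / 94.90 = 1.024 mol
n(D) = 45.25 / 303.00 = 0.1493 mol
n/ν → G: 0.2714, E: 0.2560, D: 0.1493; D is limiting.
n(Z) = (4/1) × 0.1493 = 0.5972 mol
mass = 0.5972 × 62.30 = 37.21 g

37.2 g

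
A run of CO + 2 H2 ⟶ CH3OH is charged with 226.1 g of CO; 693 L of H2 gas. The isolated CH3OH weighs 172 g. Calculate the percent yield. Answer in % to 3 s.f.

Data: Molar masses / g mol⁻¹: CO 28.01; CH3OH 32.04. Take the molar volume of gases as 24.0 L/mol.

66.5 %

n(CO) = 226.1 / 28.01 = 8.072 mol
n(H2) = 693.0 / 24.0 = 28.88 mol
n/ν for CO = 8.072/1 = 8.072
n/ν for H2 = 28.88/2 = 14.44
Smallest n/ν is CO → limiting reagent.
theoretical n(CH3OH) = (1/1) × 8.072 = 8.072 mol → 258.6 g
% yield = 172 / 258.6 × 100 = 66.51 %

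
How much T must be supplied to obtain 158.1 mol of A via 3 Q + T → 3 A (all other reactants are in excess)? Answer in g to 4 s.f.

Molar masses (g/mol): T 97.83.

5156 g

n(A) = 158.1 mol
n(T) = (1/3) × 158.1 = 52.70 mol
mass = 52.70 × 97.83 = 5156 g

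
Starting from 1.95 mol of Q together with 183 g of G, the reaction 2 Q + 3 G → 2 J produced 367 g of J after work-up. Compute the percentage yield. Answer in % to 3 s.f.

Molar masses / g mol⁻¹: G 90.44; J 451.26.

60.3 %

n(Q) = 1.950 mol
n(G) = 183.0 / 90.44 = 2.023 mol
n/ν → Q: 0.9750, G: 0.6743; G is limiting.
theoretical n(J) = (2/3) × 2.023 = 1.349 mol → 608.7 g
% yield = 367 / 608.7 × 100 = 60.29 %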